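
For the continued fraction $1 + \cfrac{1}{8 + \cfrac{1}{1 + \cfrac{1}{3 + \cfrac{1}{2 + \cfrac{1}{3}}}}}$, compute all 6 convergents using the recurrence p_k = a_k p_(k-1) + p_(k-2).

1/1, 9/8, 10/9, 39/35, 88/79, 303/272

Using the convergent recurrence p_i = a_i*p_{i-1} + p_{i-2}, q_i = a_i*q_{i-1} + q_{i-2} with p_{-2}=0, p_{-1}=1, q_{-2}=1, q_{-1}=0:
  i=0: a_0=1, p_0 = 1*1 + 0 = 1, q_0 = 1*0 + 1 = 1.
  i=1: a_1=8, p_1 = 8*1 + 1 = 9, q_1 = 8*1 + 0 = 8.
  i=2: a_2=1, p_2 = 1*9 + 1 = 10, q_2 = 1*8 + 1 = 9.
  i=3: a_3=3, p_3 = 3*10 + 9 = 39, q_3 = 3*9 + 8 = 35.
  i=4: a_4=2, p_4 = 2*39 + 10 = 88, q_4 = 2*35 + 9 = 79.
  i=5: a_5=3, p_5 = 3*88 + 39 = 303, q_5 = 3*79 + 35 = 272.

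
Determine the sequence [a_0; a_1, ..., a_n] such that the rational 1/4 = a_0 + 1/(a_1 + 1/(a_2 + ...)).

Run the Euclidean algorithm on 1 and 4; the successive quotients are the partial quotients a_0, a_1, ... (each step inverts the fractional part left over by the previous one):
  1 = 0*4 + 1, so a_0 = 0.
  4 = 4*1 + 0, so a_1 = 4.
The remainder reaches 0 after 2 divisions, so the expansion has 2 partial quotients, read off in order.

[0; 4]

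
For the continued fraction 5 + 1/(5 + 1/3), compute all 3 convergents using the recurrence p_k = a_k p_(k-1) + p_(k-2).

Using the convergent recurrence p_i = a_i*p_{i-1} + p_{i-2}, q_i = a_i*q_{i-1} + q_{i-2} with p_{-2}=0, p_{-1}=1, q_{-2}=1, q_{-1}=0:
  i=0: a_0=5, p_0 = 5*1 + 0 = 5, q_0 = 5*0 + 1 = 1.
  i=1: a_1=5, p_1 = 5*5 + 1 = 26, q_1 = 5*1 + 0 = 5.
  i=2: a_2=3, p_2 = 3*26 + 5 = 83, q_2 = 3*5 + 1 = 16.

5/1, 26/5, 83/16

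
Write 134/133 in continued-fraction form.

[1; 133]

Run the Euclidean algorithm on 134 and 133; the successive quotients are the partial quotients a_0, a_1, ... (each step inverts the fractional part left over by the previous one):
  134 = 1*133 + 1, so a_0 = 1.
  133 = 133*1 + 0, so a_1 = 133.
The remainder reaches 0 after 2 divisions, so the expansion has 2 partial quotients, read off in order.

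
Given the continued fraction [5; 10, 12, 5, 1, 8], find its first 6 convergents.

5/1, 51/10, 617/121, 3136/615, 3753/736, 33160/6503

Using the convergent recurrence p_i = a_i*p_{i-1} + p_{i-2}, q_i = a_i*q_{i-1} + q_{i-2} with p_{-2}=0, p_{-1}=1, q_{-2}=1, q_{-1}=0:
  i=0: a_0=5, p_0 = 5*1 + 0 = 5, q_0 = 5*0 + 1 = 1.
  i=1: a_1=10, p_1 = 10*5 + 1 = 51, q_1 = 10*1 + 0 = 10.
  i=2: a_2=12, p_2 = 12*51 + 5 = 617, q_2 = 12*10 + 1 = 121.
  i=3: a_3=5, p_3 = 5*617 + 51 = 3136, q_3 = 5*121 + 10 = 615.
  i=4: a_4=1, p_4 = 1*3136 + 617 = 3753, q_4 = 1*615 + 121 = 736.
  i=5: a_5=8, p_5 = 8*3753 + 3136 = 33160, q_5 = 8*736 + 615 = 6503.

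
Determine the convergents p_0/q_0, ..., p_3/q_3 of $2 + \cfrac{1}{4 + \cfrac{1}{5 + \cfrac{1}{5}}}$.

2/1, 9/4, 47/21, 244/109

Using the convergent recurrence p_i = a_i*p_{i-1} + p_{i-2}, q_i = a_i*q_{i-1} + q_{i-2} with p_{-2}=0, p_{-1}=1, q_{-2}=1, q_{-1}=0:
  i=0: a_0=2, p_0 = 2*1 + 0 = 2, q_0 = 2*0 + 1 = 1.
  i=1: a_1=4, p_1 = 4*2 + 1 = 9, q_1 = 4*1 + 0 = 4.
  i=2: a_2=5, p_2 = 5*9 + 2 = 47, q_2 = 5*4 + 1 = 21.
  i=3: a_3=5, p_3 = 5*47 + 9 = 244, q_3 = 5*21 + 4 = 109.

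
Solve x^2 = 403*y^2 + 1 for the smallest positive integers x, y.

(x, y) = (669878, 33369)

First expand sqrt(403) as a continued fraction. With x_i = (sqrt(403) + m_i)/d_i and (m_0, d_0) = (0, 1): a_0 = floor(sqrt(403)) = 20, since 20^2 = 400 <= 403 < 441 = 21^2.
Iterate m_{i+1} = d_i*a_i - m_i, d_{i+1} = (403 - m_{i+1}^2)/d_i, a_{i+1} = floor((a_0 + m_{i+1})/d_{i+1}):
  m_1 = 1*20 - 0 = 20, d_1 = (403 - 20^2)/1 = 3/1 = 3, a_1 = floor((20 + 20)/3) = 13.
  m_2 = 3*13 - 20 = 19, d_2 = (403 - 19^2)/3 = 42/3 = 14, a_2 = floor((20 + 19)/14) = 2.
  m_3 = 14*2 - 19 = 9, d_3 = (403 - 9^2)/14 = 322/14 = 23, a_3 = floor((20 + 9)/23) = 1.
  m_4 = 23*1 - 9 = 14, d_4 = (403 - 14^2)/23 = 207/23 = 9, a_4 = floor((20 + 14)/9) = 3.
  m_5 = 9*3 - 14 = 13, d_5 = (403 - 13^2)/9 = 234/9 = 26, a_5 = floor((20 + 13)/26) = 1.
  m_6 = 26*1 - 13 = 13, d_6 = (403 - 13^2)/26 = 234/26 = 9, a_6 = floor((20 + 13)/9) = 3.
  m_7 = 9*3 - 13 = 14, d_7 = (403 - 14^2)/9 = 207/9 = 23, a_7 = floor((20 + 14)/23) = 1.
  m_8 = 23*1 - 14 = 9, d_8 = (403 - 9^2)/23 = 322/23 = 14, a_8 = floor((20 + 9)/14) = 2.
  m_9 = 14*2 - 9 = 19, d_9 = (403 - 19^2)/14 = 42/14 = 3, a_9 = floor((20 + 19)/3) = 13.
  m_10 = 3*13 - 19 = 20, d_10 = (403 - 20^2)/3 = 3/3 = 1, a_10 = floor((20 + 20)/1) = 40.
  m_11 = 1*40 - 20 = 20, d_11 = (403 - 20^2)/1 = 3/1 = 3: (m_11, d_11) = (m_1, d_1) = (20, 3), so from here the quotients repeat a_1, ..., a_10; the period length is 10.
So sqrt(403) = [20; (13, 2, 1, 3, 1, 3, 1, 2, 13, 40)] with period length k = 10.
k is even, so the fundamental solution of x^2 - 403y^2 = 1 is (p_{k-1}, q_{k-1}) = (p_9, q_9); compute convergents through index 9.
Convergents (p_i = a_i*p_{i-1} + p_{i-2}, q_i = a_i*q_{i-1} + q_{i-2} with p_{-2}=0, p_{-1}=1, q_{-2}=1, q_{-1}=0):
  i=0: a_0=20, p_0 = 20*1 + 0 = 20, q_0 = 20*0 + 1 = 1.
  i=1: a_1=13, p_1 = 13*20 + 1 = 261, q_1 = 13*1 + 0 = 13.
  i=2: a_2=2, p_2 = 2*261 + 20 = 542, q_2 = 2*13 + 1 = 27.
  i=3: a_3=1, p_3 = 1*542 + 261 = 803, q_3 = 1*27 + 13 = 40.
  i=4: a_4=3, p_4 = 3*803 + 542 = 2951, q_4 = 3*40 + 27 = 147.
  i=5: a_5=1, p_5 = 1*2951 + 803 = 3754, q_5 = 1*147 + 40 = 187.
  i=6: a_6=3, p_6 = 3*3754 + 2951 = 14213, q_6 = 3*187 + 147 = 708.
  i=7: a_7=1, p_7 = 1*14213 + 3754 = 17967, q_7 = 1*708 + 187 = 895.
  i=8: a_8=2, p_8 = 2*17967 + 14213 = 50147, q_8 = 2*895 + 708 = 2498.
  i=9: a_9=13, p_9 = 13*50147 + 17967 = 669878, q_9 = 13*2498 + 895 = 33369.
Check: 669878^2 - 403*33369^2 = 448736534884 - 448736534883 = 1, so (x, y) = (669878, 33369) solves the equation, and by the theorem it is the least positive solution.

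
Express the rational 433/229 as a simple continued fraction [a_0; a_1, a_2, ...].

[1; 1, 8, 6, 4]

Run the Euclidean algorithm on 433 and 229; the successive quotients are the partial quotients a_0, a_1, ... (each step inverts the fractional part left over by the previous one):
  433 = 1*229 + 204, so a_0 = 1.
  229 = 1*204 + 25, so a_1 = 1.
  204 = 8*25 + 4, so a_2 = 8.
  25 = 6*4 + 1, so a_3 = 6.
  4 = 4*1 + 0, so a_4 = 4.
The remainder reaches 0 after 5 divisions, so the expansion has 5 partial quotients, read off in order.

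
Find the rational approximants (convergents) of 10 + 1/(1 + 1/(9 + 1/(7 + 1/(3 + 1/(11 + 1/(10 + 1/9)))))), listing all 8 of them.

Using the convergent recurrence p_i = a_i*p_{i-1} + p_{i-2}, q_i = a_i*q_{i-1} + q_{i-2} with p_{-2}=0, p_{-1}=1, q_{-2}=1, q_{-1}=0:
  i=0: a_0=10, p_0 = 10*1 + 0 = 10, q_0 = 10*0 + 1 = 1.
  i=1: a_1=1, p_1 = 1*10 + 1 = 11, q_1 = 1*1 + 0 = 1.
  i=2: a_2=9, p_2 = 9*11 + 10 = 109, q_2 = 9*1 + 1 = 10.
  i=3: a_3=7, p_3 = 7*109 + 11 = 774, q_3 = 7*10 + 1 = 71.
  i=4: a_4=3, p_4 = 3*774 + 109 = 2431, q_4 = 3*71 + 10 = 223.
  i=5: a_5=11, p_5 = 11*2431 + 774 = 27515, q_5 = 11*223 + 71 = 2524.
  i=6: a_6=10, p_6 = 10*27515 + 2431 = 277581, q_6 = 10*2524 + 223 = 25463.
  i=7: a_7=9, p_7 = 9*277581 + 27515 = 2525744, q_7 = 9*25463 + 2524 = 231691.

10/1, 11/1, 109/10, 774/71, 2431/223, 27515/2524, 277581/25463, 2525744/231691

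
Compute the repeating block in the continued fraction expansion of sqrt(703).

[26; (1, 1, 17, 5, 1, 5, 17, 1, 1, 52)]

Write x_i = (sqrt(703) + m_i)/d_i with (m_0, d_0) = (0, 1). a_0 = floor(sqrt(703)) = 26, since 26^2 = 676 <= 703 < 729 = 27^2.
Iterate m_{i+1} = d_i*a_i - m_i, d_{i+1} = (703 - m_{i+1}^2)/d_i, a_{i+1} = floor((a_0 + m_{i+1})/d_{i+1}):
  m_1 = 1*26 - 0 = 26, d_1 = (703 - 26^2)/1 = 27/1 = 27, a_1 = floor((26 + 26)/27) = 1.
  m_2 = 27*1 - 26 = 1, d_2 = (703 - 1^2)/27 = 702/27 = 26, a_2 = floor((26 + 1)/26) = 1.
  m_3 = 26*1 - 1 = 25, d_3 = (703 - 25^2)/26 = 78/26 = 3, a_3 = floor((26 + 25)/3) = 17.
  m_4 = 3*17 - 25 = 26, d_4 = (703 - 26^2)/3 = 27/3 = 9, a_4 = floor((26 + 26)/9) = 5.
  m_5 = 9*5 - 26 = 19, d_5 = (703 - 19^2)/9 = 342/9 = 38, a_5 = floor((26 + 19)/38) = 1.
  m_6 = 38*1 - 19 = 19, d_6 = (703 - 19^2)/38 = 342/38 = 9, a_6 = floor((26 + 19)/9) = 5.
  m_7 = 9*5 - 19 = 26, d_7 = (703 - 26^2)/9 = 27/9 = 3, a_7 = floor((26 + 26)/3) = 17.
  m_8 = 3*17 - 26 = 25, d_8 = (703 - 25^2)/3 = 78/3 = 26, a_8 = floor((26 + 25)/26) = 1.
  m_9 = 26*1 - 25 = 1, d_9 = (703 - 1^2)/26 = 702/26 = 27, a_9 = floor((26 + 1)/27) = 1.
  m_10 = 27*1 - 1 = 26, d_10 = (703 - 26^2)/27 = 27/27 = 1, a_10 = floor((26 + 26)/1) = 52.
  m_11 = 1*52 - 26 = 26, d_11 = (703 - 26^2)/1 = 27/1 = 27: (m_11, d_11) = (m_1, d_1) = (26, 27), so from here the quotients repeat a_1, ..., a_10; the period length is 10.
Hence the expansion of sqrt(703) is a_0 = 26 followed by the repeating block 1, 1, 17, 5, 1, 5, 17, 1, 1, 52 (period 10).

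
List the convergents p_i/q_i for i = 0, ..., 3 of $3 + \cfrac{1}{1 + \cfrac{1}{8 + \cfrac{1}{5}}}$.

3/1, 4/1, 35/9, 179/46

Using the convergent recurrence p_i = a_i*p_{i-1} + p_{i-2}, q_i = a_i*q_{i-1} + q_{i-2} with p_{-2}=0, p_{-1}=1, q_{-2}=1, q_{-1}=0:
  i=0: a_0=3, p_0 = 3*1 + 0 = 3, q_0 = 3*0 + 1 = 1.
  i=1: a_1=1, p_1 = 1*3 + 1 = 4, q_1 = 1*1 + 0 = 1.
  i=2: a_2=8, p_2 = 8*4 + 3 = 35, q_2 = 8*1 + 1 = 9.
  i=3: a_3=5, p_3 = 5*35 + 4 = 179, q_3 = 5*9 + 1 = 46.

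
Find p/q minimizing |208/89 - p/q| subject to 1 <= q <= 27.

Expand x = 208/89 as a continued fraction with the Euclidean algorithm:
  208 = 2*89 + 30, so a_0 = 2.
  89 = 2*30 + 29, so a_1 = 2.
  30 = 1*29 + 1, so a_2 = 1.
  29 = 29*1 + 0, so a_3 = 29.
so x = [2; 2, 1, 29].
Convergents (p_i = a_i*p_{i-1} + p_{i-2}, q_i = a_i*q_{i-1} + q_{i-2} with p_{-2}=0, p_{-1}=1, q_{-2}=1, q_{-1}=0), until the denominator exceeds 27:
  i=0: a_0=2, p_0 = 2*1 + 0 = 2, q_0 = 2*0 + 1 = 1.
  i=1: a_1=2, p_1 = 2*2 + 1 = 5, q_1 = 2*1 + 0 = 2.
  i=2: a_2=1, p_2 = 1*5 + 2 = 7, q_2 = 1*2 + 1 = 3.
  i=3: a_3=29, p_3 = 29*7 + 5 = 208, q_3 = 29*3 + 2 = 89.
q_3 = 89 > 27, so the last convergent with denominator <= 27 is p_2/q_2 = 7/3.
The closest fraction with denominator <= 27 is either p_2/q_2 or the intermediate fraction (k*p_2 + p_1)/(k*q_2 + q_1) with the largest k >= 1 whose denominator stays <= 27; these approach x as k grows, and every other convergent or intermediate fraction in range is farther away.
Largest k: floor((27 - q_1)/q_2) = floor((27 - 2)/3) = 8.
That gives (8*7 + 5)/(8*3 + 2) = 61/26.
Compare the errors: |x - 7/3| = |208*3 - 7*89|/(89*3) = 1/267, and |x - 61/26| = |208*26 - 61*89|/(89*26) = 21/2314.
Cross-multiplying, 1*2314 = 2314 < 5607 = 21*267, so 1/267 is smaller: the convergent 7/3 is closer to x than 61/26.

7/3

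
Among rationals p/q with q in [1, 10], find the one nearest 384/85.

Expand x = 384/85 as a continued fraction with the Euclidean algorithm:
  384 = 4*85 + 44, so a_0 = 4.
  85 = 1*44 + 41, so a_1 = 1.
  44 = 1*41 + 3, so a_2 = 1.
  41 = 13*3 + 2, so a_3 = 13.
  3 = 1*2 + 1, so a_4 = 1.
  2 = 2*1 + 0, so a_5 = 2.
so x = [4; 1, 1, 13, 1, 2].
Convergents (p_i = a_i*p_{i-1} + p_{i-2}, q_i = a_i*q_{i-1} + q_{i-2} with p_{-2}=0, p_{-1}=1, q_{-2}=1, q_{-1}=0), until the denominator exceeds 10:
  i=0: a_0=4, p_0 = 4*1 + 0 = 4, q_0 = 4*0 + 1 = 1.
  i=1: a_1=1, p_1 = 1*4 + 1 = 5, q_1 = 1*1 + 0 = 1.
  i=2: a_2=1, p_2 = 1*5 + 4 = 9, q_2 = 1*1 + 1 = 2.
  i=3: a_3=13, p_3 = 13*9 + 5 = 122, q_3 = 13*2 + 1 = 27.
q_3 = 27 > 10, so the last convergent with denominator <= 10 is p_2/q_2 = 9/2.
The closest fraction with denominator <= 10 is either p_2/q_2 or the intermediate fraction (k*p_2 + p_1)/(k*q_2 + q_1) with the largest k >= 1 whose denominator stays <= 10; these approach x as k grows, and every other convergent or intermediate fraction in range is farther away.
Largest k: floor((10 - q_1)/q_2) = floor((10 - 1)/2) = 4.
That gives (4*9 + 5)/(4*2 + 1) = 41/9.
Compare the errors: |x - 9/2| = |384*2 - 9*85|/(85*2) = 3/170, and |x - 41/9| = |384*9 - 41*85|/(85*9) = 29/765.
Cross-multiplying, 3*765 = 2295 < 4930 = 29*170, so 3/170 is smaller: the convergent 9/2 is closer to x than 41/9.

9/2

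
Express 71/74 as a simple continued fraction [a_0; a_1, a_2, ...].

Run the Euclidean algorithm on 71 and 74; the successive quotients are the partial quotients a_0, a_1, ... (each step inverts the fractional part left over by the previous one):
  71 = 0*74 + 71, so a_0 = 0.
  74 = 1*71 + 3, so a_1 = 1.
  71 = 23*3 + 2, so a_2 = 23.
  3 = 1*2 + 1, so a_3 = 1.
  2 = 2*1 + 0, so a_4 = 2.
The remainder reaches 0 after 5 divisions, so the expansion has 5 partial quotients, read off in order.

[0; 1, 23, 1, 2]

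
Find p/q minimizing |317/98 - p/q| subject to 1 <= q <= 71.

207/64

Expand x = 317/98 as a continued fraction with the Euclidean algorithm:
  317 = 3*98 + 23, so a_0 = 3.
  98 = 4*23 + 6, so a_1 = 4.
  23 = 3*6 + 5, so a_2 = 3.
  6 = 1*5 + 1, so a_3 = 1.
  5 = 5*1 + 0, so a_4 = 5.
so x = [3; 4, 3, 1, 5].
Convergents (p_i = a_i*p_{i-1} + p_{i-2}, q_i = a_i*q_{i-1} + q_{i-2} with p_{-2}=0, p_{-1}=1, q_{-2}=1, q_{-1}=0), until the denominator exceeds 71:
  i=0: a_0=3, p_0 = 3*1 + 0 = 3, q_0 = 3*0 + 1 = 1.
  i=1: a_1=4, p_1 = 4*3 + 1 = 13, q_1 = 4*1 + 0 = 4.
  i=2: a_2=3, p_2 = 3*13 + 3 = 42, q_2 = 3*4 + 1 = 13.
  i=3: a_3=1, p_3 = 1*42 + 13 = 55, q_3 = 1*13 + 4 = 17.
  i=4: a_4=5, p_4 = 5*55 + 42 = 317, q_4 = 5*17 + 13 = 98.
q_4 = 98 > 71, so the last convergent with denominator <= 71 is p_3/q_3 = 55/17.
The closest fraction with denominator <= 71 is either p_3/q_3 or the intermediate fraction (k*p_3 + p_2)/(k*q_3 + q_2) with the largest k >= 1 whose denominator stays <= 71; these approach x as k grows, and every other convergent or intermediate fraction in range is farther away.
Largest k: floor((71 - q_2)/q_3) = floor((71 - 13)/17) = 3.
That gives (3*55 + 42)/(3*17 + 13) = 207/64.
Compare the errors: |x - 55/17| = |317*17 - 55*98|/(98*17) = 1/1666, and |x - 207/64| = |317*64 - 207*98|/(98*64) = 2/6272.
Cross-multiplying, 2*1666 = 3332 < 6272 = 1*6272, so 2/6272 is smaller: the intermediate fraction 207/64 is closer to x than 55/17.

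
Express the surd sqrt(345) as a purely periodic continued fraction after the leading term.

[18; (1, 1, 2, 1, 6, 1, 2, 1, 1, 36)]

Write x_i = (sqrt(345) + m_i)/d_i with (m_0, d_0) = (0, 1). a_0 = floor(sqrt(345)) = 18, since 18^2 = 324 <= 345 < 361 = 19^2.
Iterate m_{i+1} = d_i*a_i - m_i, d_{i+1} = (345 - m_{i+1}^2)/d_i, a_{i+1} = floor((a_0 + m_{i+1})/d_{i+1}):
  m_1 = 1*18 - 0 = 18, d_1 = (345 - 18^2)/1 = 21/1 = 21, a_1 = floor((18 + 18)/21) = 1.
  m_2 = 21*1 - 18 = 3, d_2 = (345 - 3^2)/21 = 336/21 = 16, a_2 = floor((18 + 3)/16) = 1.
  m_3 = 16*1 - 3 = 13, d_3 = (345 - 13^2)/16 = 176/16 = 11, a_3 = floor((18 + 13)/11) = 2.
  m_4 = 11*2 - 13 = 9, d_4 = (345 - 9^2)/11 = 264/11 = 24, a_4 = floor((18 + 9)/24) = 1.
  m_5 = 24*1 - 9 = 15, d_5 = (345 - 15^2)/24 = 120/24 = 5, a_5 = floor((18 + 15)/5) = 6.
  m_6 = 5*6 - 15 = 15, d_6 = (345 - 15^2)/5 = 120/5 = 24, a_6 = floor((18 + 15)/24) = 1.
  m_7 = 24*1 - 15 = 9, d_7 = (345 - 9^2)/24 = 264/24 = 11, a_7 = floor((18 + 9)/11) = 2.
  m_8 = 11*2 - 9 = 13, d_8 = (345 - 13^2)/11 = 176/11 = 16, a_8 = floor((18 + 13)/16) = 1.
  m_9 = 16*1 - 13 = 3, d_9 = (345 - 3^2)/16 = 336/16 = 21, a_9 = floor((18 + 3)/21) = 1.
  m_10 = 21*1 - 3 = 18, d_10 = (345 - 18^2)/21 = 21/21 = 1, a_10 = floor((18 + 18)/1) = 36.
  m_11 = 1*36 - 18 = 18, d_11 = (345 - 18^2)/1 = 21/1 = 21: (m_11, d_11) = (m_1, d_1) = (18, 21), so from here the quotients repeat a_1, ..., a_10; the period length is 10.
Hence the expansion of sqrt(345) is a_0 = 18 followed by the repeating block 1, 1, 2, 1, 6, 1, 2, 1, 1, 36 (period 10).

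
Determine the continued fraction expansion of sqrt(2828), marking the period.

Write x_i = (sqrt(2828) + m_i)/d_i with (m_0, d_0) = (0, 1). a_0 = floor(sqrt(2828)) = 53, since 53^2 = 2809 <= 2828 < 2916 = 54^2.
Iterate m_{i+1} = d_i*a_i - m_i, d_{i+1} = (2828 - m_{i+1}^2)/d_i, a_{i+1} = floor((a_0 + m_{i+1})/d_{i+1}):
  m_1 = 1*53 - 0 = 53, d_1 = (2828 - 53^2)/1 = 19/1 = 19, a_1 = floor((53 + 53)/19) = 5.
  m_2 = 19*5 - 53 = 42, d_2 = (2828 - 42^2)/19 = 1064/19 = 56, a_2 = floor((53 + 42)/56) = 1.
  m_3 = 56*1 - 42 = 14, d_3 = (2828 - 14^2)/56 = 2632/56 = 47, a_3 = floor((53 + 14)/47) = 1.
  m_4 = 47*1 - 14 = 33, d_4 = (2828 - 33^2)/47 = 1739/47 = 37, a_4 = floor((53 + 33)/37) = 2.
  m_5 = 37*2 - 33 = 41, d_5 = (2828 - 41^2)/37 = 1147/37 = 31, a_5 = floor((53 + 41)/31) = 3.
  m_6 = 31*3 - 41 = 52, d_6 = (2828 - 52^2)/31 = 124/31 = 4, a_6 = floor((53 + 52)/4) = 26.
  m_7 = 4*26 - 52 = 52, d_7 = (2828 - 52^2)/4 = 124/4 = 31, a_7 = floor((53 + 52)/31) = 3.
  m_8 = 31*3 - 52 = 41, d_8 = (2828 - 41^2)/31 = 1147/31 = 37, a_8 = floor((53 + 41)/37) = 2.
  m_9 = 37*2 - 41 = 33, d_9 = (2828 - 33^2)/37 = 1739/37 = 47, a_9 = floor((53 + 33)/47) = 1.
  m_10 = 47*1 - 33 = 14, d_10 = (2828 - 14^2)/47 = 2632/47 = 56, a_10 = floor((53 + 14)/56) = 1.
  m_11 = 56*1 - 14 = 42, d_11 = (2828 - 42^2)/56 = 1064/56 = 19, a_11 = floor((53 + 42)/19) = 5.
  m_12 = 19*5 - 42 = 53, d_12 = (2828 - 53^2)/19 = 19/19 = 1, a_12 = floor((53 + 53)/1) = 106.
  m_13 = 1*106 - 53 = 53, d_13 = (2828 - 53^2)/1 = 19/1 = 19: (m_13, d_13) = (m_1, d_1) = (53, 19), so from here the quotients repeat a_1, ..., a_12; the period length is 12.
Hence the expansion of sqrt(2828) is a_0 = 53 followed by the repeating block 5, 1, 1, 2, 3, 26, 3, 2, 1, 1, 5, 106 (period 12).

[53; (5, 1, 1, 2, 3, 26, 3, 2, 1, 1, 5, 106)]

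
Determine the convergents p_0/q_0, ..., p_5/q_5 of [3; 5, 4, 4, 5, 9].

Using the convergent recurrence p_i = a_i*p_{i-1} + p_{i-2}, q_i = a_i*q_{i-1} + q_{i-2} with p_{-2}=0, p_{-1}=1, q_{-2}=1, q_{-1}=0:
  i=0: a_0=3, p_0 = 3*1 + 0 = 3, q_0 = 3*0 + 1 = 1.
  i=1: a_1=5, p_1 = 5*3 + 1 = 16, q_1 = 5*1 + 0 = 5.
  i=2: a_2=4, p_2 = 4*16 + 3 = 67, q_2 = 4*5 + 1 = 21.
  i=3: a_3=4, p_3 = 4*67 + 16 = 284, q_3 = 4*21 + 5 = 89.
  i=4: a_4=5, p_4 = 5*284 + 67 = 1487, q_4 = 5*89 + 21 = 466.
  i=5: a_5=9, p_5 = 9*1487 + 284 = 13667, q_5 = 9*466 + 89 = 4283.

3/1, 16/5, 67/21, 284/89, 1487/466, 13667/4283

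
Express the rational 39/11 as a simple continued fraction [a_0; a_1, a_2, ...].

[3; 1, 1, 5]

Run the Euclidean algorithm on 39 and 11; the successive quotients are the partial quotients a_0, a_1, ... (each step inverts the fractional part left over by the previous one):
  39 = 3*11 + 6, so a_0 = 3.
  11 = 1*6 + 5, so a_1 = 1.
  6 = 1*5 + 1, so a_2 = 1.
  5 = 5*1 + 0, so a_3 = 5.
The remainder reaches 0 after 4 divisions, so the expansion has 4 partial quotients, read off in order.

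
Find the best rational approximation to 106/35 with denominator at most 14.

Expand x = 106/35 as a continued fraction with the Euclidean algorithm:
  106 = 3*35 + 1, so a_0 = 3.
  35 = 35*1 + 0, so a_1 = 35.
so x = [3; 35].
Convergents (p_i = a_i*p_{i-1} + p_{i-2}, q_i = a_i*q_{i-1} + q_{i-2} with p_{-2}=0, p_{-1}=1, q_{-2}=1, q_{-1}=0), until the denominator exceeds 14:
  i=0: a_0=3, p_0 = 3*1 + 0 = 3, q_0 = 3*0 + 1 = 1.
  i=1: a_1=35, p_1 = 35*3 + 1 = 106, q_1 = 35*1 + 0 = 35.
q_1 = 35 > 14, so the last convergent with denominator <= 14 is p_0/q_0 = 3/1.
The closest fraction with denominator <= 14 is either p_0/q_0 or the intermediate fraction (k*p_0 + p_{-1})/(k*q_0 + q_{-1}) with the largest k >= 1 whose denominator stays <= 14; these approach x as k grows, and every other convergent or intermediate fraction in range is farther away.
Largest k: floor((14 - q_{-1})/q_0) = floor((14 - 0)/1) = 14 (using the seeds p_{-1} = 1, q_{-1} = 0).
That gives (14*3 + 1)/(14*1 + 0) = 43/14.
Compare the errors: |x - 3/1| = |106*1 - 3*35|/(35*1) = 1/35, and |x - 43/14| = |106*14 - 43*35|/(35*14) = 21/490.
Cross-multiplying, 1*490 = 490 < 735 = 21*35, so 1/35 is smaller: the convergent 3/1 is closer to x than 43/14.

3/1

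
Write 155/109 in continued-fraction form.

[1; 2, 2, 1, 2, 2, 2]

Run the Euclidean algorithm on 155 and 109; the successive quotients are the partial quotients a_0, a_1, ... (each step inverts the fractional part left over by the previous one):
  155 = 1*109 + 46, so a_0 = 1.
  109 = 2*46 + 17, so a_1 = 2.
  46 = 2*17 + 12, so a_2 = 2.
  17 = 1*12 + 5, so a_3 = 1.
  12 = 2*5 + 2, so a_4 = 2.
  5 = 2*2 + 1, so a_5 = 2.
  2 = 2*1 + 0, so a_6 = 2.
The remainder reaches 0 after 7 divisions, so the expansion has 7 partial quotients, read off in order.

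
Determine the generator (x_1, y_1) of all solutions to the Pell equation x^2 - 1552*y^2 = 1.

(x, y) = (62809633, 1594338)

First expand sqrt(1552) as a continued fraction. With x_i = (sqrt(1552) + m_i)/d_i and (m_0, d_0) = (0, 1): a_0 = floor(sqrt(1552)) = 39, since 39^2 = 1521 <= 1552 < 1600 = 40^2.
Iterate m_{i+1} = d_i*a_i - m_i, d_{i+1} = (1552 - m_{i+1}^2)/d_i, a_{i+1} = floor((a_0 + m_{i+1})/d_{i+1}):
  m_1 = 1*39 - 0 = 39, d_1 = (1552 - 39^2)/1 = 31/1 = 31, a_1 = floor((39 + 39)/31) = 2.
  m_2 = 31*2 - 39 = 23, d_2 = (1552 - 23^2)/31 = 1023/31 = 33, a_2 = floor((39 + 23)/33) = 1.
  m_3 = 33*1 - 23 = 10, d_3 = (1552 - 10^2)/33 = 1452/33 = 44, a_3 = floor((39 + 10)/44) = 1.
  m_4 = 44*1 - 10 = 34, d_4 = (1552 - 34^2)/44 = 396/44 = 9, a_4 = floor((39 + 34)/9) = 8.
  m_5 = 9*8 - 34 = 38, d_5 = (1552 - 38^2)/9 = 108/9 = 12, a_5 = floor((39 + 38)/12) = 6.
  m_6 = 12*6 - 38 = 34, d_6 = (1552 - 34^2)/12 = 396/12 = 33, a_6 = floor((39 + 34)/33) = 2.
  m_7 = 33*2 - 34 = 32, d_7 = (1552 - 32^2)/33 = 528/33 = 16, a_7 = floor((39 + 32)/16) = 4.
  m_8 = 16*4 - 32 = 32, d_8 = (1552 - 32^2)/16 = 528/16 = 33, a_8 = floor((39 + 32)/33) = 2.
  m_9 = 33*2 - 32 = 34, d_9 = (1552 - 34^2)/33 = 396/33 = 12, a_9 = floor((39 + 34)/12) = 6.
  m_10 = 12*6 - 34 = 38, d_10 = (1552 - 38^2)/12 = 108/12 = 9, a_10 = floor((39 + 38)/9) = 8.
  m_11 = 9*8 - 38 = 34, d_11 = (1552 - 34^2)/9 = 396/9 = 44, a_11 = floor((39 + 34)/44) = 1.
  m_12 = 44*1 - 34 = 10, d_12 = (1552 - 10^2)/44 = 1452/44 = 33, a_12 = floor((39 + 10)/33) = 1.
  m_13 = 33*1 - 10 = 23, d_13 = (1552 - 23^2)/33 = 1023/33 = 31, a_13 = floor((39 + 23)/31) = 2.
  m_14 = 31*2 - 23 = 39, d_14 = (1552 - 39^2)/31 = 31/31 = 1, a_14 = floor((39 + 39)/1) = 78.
  m_15 = 1*78 - 39 = 39, d_15 = (1552 - 39^2)/1 = 31/1 = 31: (m_15, d_15) = (m_1, d_1) = (39, 31), so from here the quotients repeat a_1, ..., a_14; the period length is 14.
So sqrt(1552) = [39; (2, 1, 1, 8, 6, 2, 4, 2, 6, 8, 1, 1, 2, 78)] with period length k = 14.
k is even, so the fundamental solution of x^2 - 1552y^2 = 1 is (p_{k-1}, q_{k-1}) = (p_13, q_13); compute convergents through index 13.
Convergents (p_i = a_i*p_{i-1} + p_{i-2}, q_i = a_i*q_{i-1} + q_{i-2} with p_{-2}=0, p_{-1}=1, q_{-2}=1, q_{-1}=0):
  i=0: a_0=39, p_0 = 39*1 + 0 = 39, q_0 = 39*0 + 1 = 1.
  i=1: a_1=2, p_1 = 2*39 + 1 = 79, q_1 = 2*1 + 0 = 2.
  i=2: a_2=1, p_2 = 1*79 + 39 = 118, q_2 = 1*2 + 1 = 3.
  i=3: a_3=1, p_3 = 1*118 + 79 = 197, q_3 = 1*3 + 2 = 5.
  i=4: a_4=8, p_4 = 8*197 + 118 = 1694, q_4 = 8*5 + 3 = 43.
  i=5: a_5=6, p_5 = 6*1694 + 197 = 10361, q_5 = 6*43 + 5 = 263.
  i=6: a_6=2, p_6 = 2*10361 + 1694 = 22416, q_6 = 2*263 + 43 = 569.
  i=7: a_7=4, p_7 = 4*22416 + 10361 = 100025, q_7 = 4*569 + 263 = 2539.
  i=8: a_8=2, p_8 = 2*100025 + 22416 = 222466, q_8 = 2*2539 + 569 = 5647.
  i=9: a_9=6, p_9 = 6*222466 + 100025 = 1434821, q_9 = 6*5647 + 2539 = 36421.
  i=10: a_10=8, p_10 = 8*1434821 + 222466 = 11701034, q_10 = 8*36421 + 5647 = 297015.
  i=11: a_11=1, p_11 = 1*11701034 + 1434821 = 13135855, q_11 = 1*297015 + 36421 = 333436.
  i=12: a_12=1, p_12 = 1*13135855 + 11701034 = 24836889, q_12 = 1*333436 + 297015 = 630451.
  i=13: a_13=2, p_13 = 2*24836889 + 13135855 = 62809633, q_13 = 2*630451 + 333436 = 1594338.
Check: 62809633^2 - 1552*1594338^2 = 3945049997594689 - 3945049997594688 = 1, so (x, y) = (62809633, 1594338) solves the equation, and by the theorem it is the least positive solution.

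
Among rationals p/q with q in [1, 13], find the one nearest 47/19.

32/13

Expand x = 47/19 as a continued fraction with the Euclidean algorithm:
  47 = 2*19 + 9, so a_0 = 2.
  19 = 2*9 + 1, so a_1 = 2.
  9 = 9*1 + 0, so a_2 = 9.
so x = [2; 2, 9].
Convergents (p_i = a_i*p_{i-1} + p_{i-2}, q_i = a_i*q_{i-1} + q_{i-2} with p_{-2}=0, p_{-1}=1, q_{-2}=1, q_{-1}=0), until the denominator exceeds 13:
  i=0: a_0=2, p_0 = 2*1 + 0 = 2, q_0 = 2*0 + 1 = 1.
  i=1: a_1=2, p_1 = 2*2 + 1 = 5, q_1 = 2*1 + 0 = 2.
  i=2: a_2=9, p_2 = 9*5 + 2 = 47, q_2 = 9*2 + 1 = 19.
q_2 = 19 > 13, so the last convergent with denominator <= 13 is p_1/q_1 = 5/2.
The closest fraction with denominator <= 13 is either p_1/q_1 or the intermediate fraction (k*p_1 + p_0)/(k*q_1 + q_0) with the largest k >= 1 whose denominator stays <= 13; these approach x as k grows, and every other convergent or intermediate fraction in range is farther away.
Largest k: floor((13 - q_0)/q_1) = floor((13 - 1)/2) = 6.
That gives (6*5 + 2)/(6*2 + 1) = 32/13.
Compare the errors: |x - 5/2| = |47*2 - 5*19|/(19*2) = 1/38, and |x - 32/13| = |47*13 - 32*19|/(19*13) = 3/247.
Cross-multiplying, 3*38 = 114 < 247 = 1*247, so 3/247 is smaller: the intermediate fraction 32/13 is closer to x than 5/2.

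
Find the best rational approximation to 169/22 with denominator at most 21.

146/19

Expand x = 169/22 as a continued fraction with the Euclidean algorithm:
  169 = 7*22 + 15, so a_0 = 7.
  22 = 1*15 + 7, so a_1 = 1.
  15 = 2*7 + 1, so a_2 = 2.
  7 = 7*1 + 0, so a_3 = 7.
so x = [7; 1, 2, 7].
Convergents (p_i = a_i*p_{i-1} + p_{i-2}, q_i = a_i*q_{i-1} + q_{i-2} with p_{-2}=0, p_{-1}=1, q_{-2}=1, q_{-1}=0), until the denominator exceeds 21:
  i=0: a_0=7, p_0 = 7*1 + 0 = 7, q_0 = 7*0 + 1 = 1.
  i=1: a_1=1, p_1 = 1*7 + 1 = 8, q_1 = 1*1 + 0 = 1.
  i=2: a_2=2, p_2 = 2*8 + 7 = 23, q_2 = 2*1 + 1 = 3.
  i=3: a_3=7, p_3 = 7*23 + 8 = 169, q_3 = 7*3 + 1 = 22.
q_3 = 22 > 21, so the last convergent with denominator <= 21 is p_2/q_2 = 23/3.
The closest fraction with denominator <= 21 is either p_2/q_2 or the intermediate fraction (k*p_2 + p_1)/(k*q_2 + q_1) with the largest k >= 1 whose denominator stays <= 21; these approach x as k grows, and every other convergent or intermediate fraction in range is farther away.
Largest k: floor((21 - q_1)/q_2) = floor((21 - 1)/3) = 6.
That gives (6*23 + 8)/(6*3 + 1) = 146/19.
Compare the errors: |x - 23/3| = |169*3 - 23*22|/(22*3) = 1/66, and |x - 146/19| = |169*19 - 146*22|/(22*19) = 1/418.
Cross-multiplying, 1*66 = 66 < 418 = 1*418, so 1/418 is smaller: the intermediate fraction 146/19 is closer to x than 23/3.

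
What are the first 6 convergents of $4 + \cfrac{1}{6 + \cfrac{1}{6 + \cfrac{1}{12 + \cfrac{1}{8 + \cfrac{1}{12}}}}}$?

4/1, 25/6, 154/37, 1873/450, 15138/3637, 183529/44094

Using the convergent recurrence p_i = a_i*p_{i-1} + p_{i-2}, q_i = a_i*q_{i-1} + q_{i-2} with p_{-2}=0, p_{-1}=1, q_{-2}=1, q_{-1}=0:
  i=0: a_0=4, p_0 = 4*1 + 0 = 4, q_0 = 4*0 + 1 = 1.
  i=1: a_1=6, p_1 = 6*4 + 1 = 25, q_1 = 6*1 + 0 = 6.
  i=2: a_2=6, p_2 = 6*25 + 4 = 154, q_2 = 6*6 + 1 = 37.
  i=3: a_3=12, p_3 = 12*154 + 25 = 1873, q_3 = 12*37 + 6 = 450.
  i=4: a_4=8, p_4 = 8*1873 + 154 = 15138, q_4 = 8*450 + 37 = 3637.
  i=5: a_5=12, p_5 = 12*15138 + 1873 = 183529, q_5 = 12*3637 + 450 = 44094.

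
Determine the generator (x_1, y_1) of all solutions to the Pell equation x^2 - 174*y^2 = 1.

First expand sqrt(174) as a continued fraction. With x_i = (sqrt(174) + m_i)/d_i and (m_0, d_0) = (0, 1): a_0 = floor(sqrt(174)) = 13, since 13^2 = 169 <= 174 < 196 = 14^2.
Iterate m_{i+1} = d_i*a_i - m_i, d_{i+1} = (174 - m_{i+1}^2)/d_i, a_{i+1} = floor((a_0 + m_{i+1})/d_{i+1}):
  m_1 = 1*13 - 0 = 13, d_1 = (174 - 13^2)/1 = 5/1 = 5, a_1 = floor((13 + 13)/5) = 5.
  m_2 = 5*5 - 13 = 12, d_2 = (174 - 12^2)/5 = 30/5 = 6, a_2 = floor((13 + 12)/6) = 4.
  m_3 = 6*4 - 12 = 12, d_3 = (174 - 12^2)/6 = 30/6 = 5, a_3 = floor((13 + 12)/5) = 5.
  m_4 = 5*5 - 12 = 13, d_4 = (174 - 13^2)/5 = 5/5 = 1, a_4 = floor((13 + 13)/1) = 26.
  m_5 = 1*26 - 13 = 13, d_5 = (174 - 13^2)/1 = 5/1 = 5: (m_5, d_5) = (m_1, d_1) = (13, 5), so from here the quotients repeat a_1, ..., a_4; the period length is 4.
So sqrt(174) = [13; (5, 4, 5, 26)] with period length k = 4.
k is even, so the fundamental solution of x^2 - 174y^2 = 1 is (p_{k-1}, q_{k-1}) = (p_3, q_3); compute convergents through index 3.
Convergents (p_i = a_i*p_{i-1} + p_{i-2}, q_i = a_i*q_{i-1} + q_{i-2} with p_{-2}=0, p_{-1}=1, q_{-2}=1, q_{-1}=0):
  i=0: a_0=13, p_0 = 13*1 + 0 = 13, q_0 = 13*0 + 1 = 1.
  i=1: a_1=5, p_1 = 5*13 + 1 = 66, q_1 = 5*1 + 0 = 5.
  i=2: a_2=4, p_2 = 4*66 + 13 = 277, q_2 = 4*5 + 1 = 21.
  i=3: a_3=5, p_3 = 5*277 + 66 = 1451, q_3 = 5*21 + 5 = 110.
Check: 1451^2 - 174*110^2 = 2105401 - 2105400 = 1, so (x, y) = (1451, 110) solves the equation, and by the theorem it is the least positive solution.

(x, y) = (1451, 110)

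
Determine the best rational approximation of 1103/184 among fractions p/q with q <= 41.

Expand x = 1103/184 as a continued fraction with the Euclidean algorithm:
  1103 = 5*184 + 183, so a_0 = 5.
  184 = 1*183 + 1, so a_1 = 1.
  183 = 183*1 + 0, so a_2 = 183.
so x = [5; 1, 183].
Convergents (p_i = a_i*p_{i-1} + p_{i-2}, q_i = a_i*q_{i-1} + q_{i-2} with p_{-2}=0, p_{-1}=1, q_{-2}=1, q_{-1}=0), until the denominator exceeds 41:
  i=0: a_0=5, p_0 = 5*1 + 0 = 5, q_0 = 5*0 + 1 = 1.
  i=1: a_1=1, p_1 = 1*5 + 1 = 6, q_1 = 1*1 + 0 = 1.
  i=2: a_2=183, p_2 = 183*6 + 5 = 1103, q_2 = 183*1 + 1 = 184.
q_2 = 184 > 41, so the last convergent with denominator <= 41 is p_1/q_1 = 6/1.
The closest fraction with denominator <= 41 is either p_1/q_1 or the intermediate fraction (k*p_1 + p_0)/(k*q_1 + q_0) with the largest k >= 1 whose denominator stays <= 41; these approach x as k grows, and every other convergent or intermediate fraction in range is farther away.
Largest k: floor((41 - q_0)/q_1) = floor((41 - 1)/1) = 40.
That gives (40*6 + 5)/(40*1 + 1) = 245/41.
Compare the errors: |x - 6/1| = |1103*1 - 6*184|/(184*1) = 1/184, and |x - 245/41| = |1103*41 - 245*184|/(184*41) = 143/7544.
Cross-multiplying, 1*7544 = 7544 < 26312 = 143*184, so 1/184 is smaller: the convergent 6/1 is closer to x than 245/41.

6/1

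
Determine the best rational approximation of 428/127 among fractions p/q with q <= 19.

64/19

Expand x = 428/127 as a continued fraction with the Euclidean algorithm:
  428 = 3*127 + 47, so a_0 = 3.
  127 = 2*47 + 33, so a_1 = 2.
  47 = 1*33 + 14, so a_2 = 1.
  33 = 2*14 + 5, so a_3 = 2.
  14 = 2*5 + 4, so a_4 = 2.
  5 = 1*4 + 1, so a_5 = 1.
  4 = 4*1 + 0, so a_6 = 4.
so x = [3; 2, 1, 2, 2, 1, 4].
Convergents (p_i = a_i*p_{i-1} + p_{i-2}, q_i = a_i*q_{i-1} + q_{i-2} with p_{-2}=0, p_{-1}=1, q_{-2}=1, q_{-1}=0), until the denominator exceeds 19:
  i=0: a_0=3, p_0 = 3*1 + 0 = 3, q_0 = 3*0 + 1 = 1.
  i=1: a_1=2, p_1 = 2*3 + 1 = 7, q_1 = 2*1 + 0 = 2.
  i=2: a_2=1, p_2 = 1*7 + 3 = 10, q_2 = 1*2 + 1 = 3.
  i=3: a_3=2, p_3 = 2*10 + 7 = 27, q_3 = 2*3 + 2 = 8.
  i=4: a_4=2, p_4 = 2*27 + 10 = 64, q_4 = 2*8 + 3 = 19.
  i=5: a_5=1, p_5 = 1*64 + 27 = 91, q_5 = 1*19 + 8 = 27.
q_5 = 27 > 19, so the last convergent with denominator <= 19 is p_4/q_4 = 64/19.
The closest fraction with denominator <= 19 is either p_4/q_4 or the intermediate fraction (k*p_4 + p_3)/(k*q_4 + q_3) with the largest k >= 1 whose denominator stays <= 19; these approach x as k grows, and every other convergent or intermediate fraction in range is farther away.
Largest k: floor((19 - q_3)/q_4) = floor((19 - 8)/19) = 0.
Since k = 0, no intermediate fraction beyond p_4/q_4 has denominator <= 19, so the convergent 64/19 is the closest (its error is |428*19 - 64*127|/(127*19) = 4/2413).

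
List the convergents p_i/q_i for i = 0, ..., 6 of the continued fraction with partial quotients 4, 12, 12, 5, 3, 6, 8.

4/1, 49/12, 592/145, 3009/737, 9619/2356, 60723/14873, 495403/121340

Using the convergent recurrence p_i = a_i*p_{i-1} + p_{i-2}, q_i = a_i*q_{i-1} + q_{i-2} with p_{-2}=0, p_{-1}=1, q_{-2}=1, q_{-1}=0:
  i=0: a_0=4, p_0 = 4*1 + 0 = 4, q_0 = 4*0 + 1 = 1.
  i=1: a_1=12, p_1 = 12*4 + 1 = 49, q_1 = 12*1 + 0 = 12.
  i=2: a_2=12, p_2 = 12*49 + 4 = 592, q_2 = 12*12 + 1 = 145.
  i=3: a_3=5, p_3 = 5*592 + 49 = 3009, q_3 = 5*145 + 12 = 737.
  i=4: a_4=3, p_4 = 3*3009 + 592 = 9619, q_4 = 3*737 + 145 = 2356.
  i=5: a_5=6, p_5 = 6*9619 + 3009 = 60723, q_5 = 6*2356 + 737 = 14873.
  i=6: a_6=8, p_6 = 8*60723 + 9619 = 495403, q_6 = 8*14873 + 2356 = 121340.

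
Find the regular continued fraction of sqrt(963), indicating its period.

Write x_i = (sqrt(963) + m_i)/d_i with (m_0, d_0) = (0, 1). a_0 = floor(sqrt(963)) = 31, since 31^2 = 961 <= 963 < 1024 = 32^2.
Iterate m_{i+1} = d_i*a_i - m_i, d_{i+1} = (963 - m_{i+1}^2)/d_i, a_{i+1} = floor((a_0 + m_{i+1})/d_{i+1}):
  m_1 = 1*31 - 0 = 31, d_1 = (963 - 31^2)/1 = 2/1 = 2, a_1 = floor((31 + 31)/2) = 31.
  m_2 = 2*31 - 31 = 31, d_2 = (963 - 31^2)/2 = 2/2 = 1, a_2 = floor((31 + 31)/1) = 62.
  m_3 = 1*62 - 31 = 31, d_3 = (963 - 31^2)/1 = 2/1 = 2: (m_3, d_3) = (m_1, d_1) = (31, 2), so from here the quotients repeat a_1, a_2; the period length is 2.
Hence the expansion of sqrt(963) is a_0 = 31 followed by the repeating block 31, 62 (period 2).

[31; (31, 62)]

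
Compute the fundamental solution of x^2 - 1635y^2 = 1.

First expand sqrt(1635) as a continued fraction. With x_i = (sqrt(1635) + m_i)/d_i and (m_0, d_0) = (0, 1): a_0 = floor(sqrt(1635)) = 40, since 40^2 = 1600 <= 1635 < 1681 = 41^2.
Iterate m_{i+1} = d_i*a_i - m_i, d_{i+1} = (1635 - m_{i+1}^2)/d_i, a_{i+1} = floor((a_0 + m_{i+1})/d_{i+1}):
  m_1 = 1*40 - 0 = 40, d_1 = (1635 - 40^2)/1 = 35/1 = 35, a_1 = floor((40 + 40)/35) = 2.
  m_2 = 35*2 - 40 = 30, d_2 = (1635 - 30^2)/35 = 735/35 = 21, a_2 = floor((40 + 30)/21) = 3.
  m_3 = 21*3 - 30 = 33, d_3 = (1635 - 33^2)/21 = 546/21 = 26, a_3 = floor((40 + 33)/26) = 2.
  m_4 = 26*2 - 33 = 19, d_4 = (1635 - 19^2)/26 = 1274/26 = 49, a_4 = floor((40 + 19)/49) = 1.
  m_5 = 49*1 - 19 = 30, d_5 = (1635 - 30^2)/49 = 735/49 = 15, a_5 = floor((40 + 30)/15) = 4.
  m_6 = 15*4 - 30 = 30, d_6 = (1635 - 30^2)/15 = 735/15 = 49, a_6 = floor((40 + 30)/49) = 1.
  m_7 = 49*1 - 30 = 19, d_7 = (1635 - 19^2)/49 = 1274/49 = 26, a_7 = floor((40 + 19)/26) = 2.
  m_8 = 26*2 - 19 = 33, d_8 = (1635 - 33^2)/26 = 546/26 = 21, a_8 = floor((40 + 33)/21) = 3.
  m_9 = 21*3 - 33 = 30, d_9 = (1635 - 30^2)/21 = 735/21 = 35, a_9 = floor((40 + 30)/35) = 2.
  m_10 = 35*2 - 30 = 40, d_10 = (1635 - 40^2)/35 = 35/35 = 1, a_10 = floor((40 + 40)/1) = 80.
  m_11 = 1*80 - 40 = 40, d_11 = (1635 - 40^2)/1 = 35/1 = 35: (m_11, d_11) = (m_1, d_1) = (40, 35), so from here the quotients repeat a_1, ..., a_10; the period length is 10.
So sqrt(1635) = [40; (2, 3, 2, 1, 4, 1, 2, 3, 2, 80)] with period length k = 10.
k is even, so the fundamental solution of x^2 - 1635y^2 = 1 is (p_{k-1}, q_{k-1}) = (p_9, q_9); compute convergents through index 9.
Convergents (p_i = a_i*p_{i-1} + p_{i-2}, q_i = a_i*q_{i-1} + q_{i-2} with p_{-2}=0, p_{-1}=1, q_{-2}=1, q_{-1}=0):
  i=0: a_0=40, p_0 = 40*1 + 0 = 40, q_0 = 40*0 + 1 = 1.
  i=1: a_1=2, p_1 = 2*40 + 1 = 81, q_1 = 2*1 + 0 = 2.
  i=2: a_2=3, p_2 = 3*81 + 40 = 283, q_2 = 3*2 + 1 = 7.
  i=3: a_3=2, p_3 = 2*283 + 81 = 647, q_3 = 2*7 + 2 = 16.
  i=4: a_4=1, p_4 = 1*647 + 283 = 930, q_4 = 1*16 + 7 = 23.
  i=5: a_5=4, p_5 = 4*930 + 647 = 4367, q_5 = 4*23 + 16 = 108.
  i=6: a_6=1, p_6 = 1*4367 + 930 = 5297, q_6 = 1*108 + 23 = 131.
  i=7: a_7=2, p_7 = 2*5297 + 4367 = 14961, q_7 = 2*131 + 108 = 370.
  i=8: a_8=3, p_8 = 3*14961 + 5297 = 50180, q_8 = 3*370 + 131 = 1241.
  i=9: a_9=2, p_9 = 2*50180 + 14961 = 115321, q_9 = 2*1241 + 370 = 2852.
Check: 115321^2 - 1635*2852^2 = 13298933041 - 13298933040 = 1, so (x, y) = (115321, 2852) solves the equation, and by the theorem it is the least positive solution.

(x, y) = (115321, 2852)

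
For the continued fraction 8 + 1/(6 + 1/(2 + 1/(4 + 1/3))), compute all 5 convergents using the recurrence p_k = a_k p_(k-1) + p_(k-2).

Using the convergent recurrence p_i = a_i*p_{i-1} + p_{i-2}, q_i = a_i*q_{i-1} + q_{i-2} with p_{-2}=0, p_{-1}=1, q_{-2}=1, q_{-1}=0:
  i=0: a_0=8, p_0 = 8*1 + 0 = 8, q_0 = 8*0 + 1 = 1.
  i=1: a_1=6, p_1 = 6*8 + 1 = 49, q_1 = 6*1 + 0 = 6.
  i=2: a_2=2, p_2 = 2*49 + 8 = 106, q_2 = 2*6 + 1 = 13.
  i=3: a_3=4, p_3 = 4*106 + 49 = 473, q_3 = 4*13 + 6 = 58.
  i=4: a_4=3, p_4 = 3*473 + 106 = 1525, q_4 = 3*58 + 13 = 187.

8/1, 49/6, 106/13, 473/58, 1525/187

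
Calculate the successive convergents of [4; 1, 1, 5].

Using the convergent recurrence p_i = a_i*p_{i-1} + p_{i-2}, q_i = a_i*q_{i-1} + q_{i-2} with p_{-2}=0, p_{-1}=1, q_{-2}=1, q_{-1}=0:
  i=0: a_0=4, p_0 = 4*1 + 0 = 4, q_0 = 4*0 + 1 = 1.
  i=1: a_1=1, p_1 = 1*4 + 1 = 5, q_1 = 1*1 + 0 = 1.
  i=2: a_2=1, p_2 = 1*5 + 4 = 9, q_2 = 1*1 + 1 = 2.
  i=3: a_3=5, p_3 = 5*9 + 5 = 50, q_3 = 5*2 + 1 = 11.

4/1, 5/1, 9/2, 50/11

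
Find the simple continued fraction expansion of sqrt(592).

[24; (3, 48)]

Write x_i = (sqrt(592) + m_i)/d_i with (m_0, d_0) = (0, 1). a_0 = floor(sqrt(592)) = 24, since 24^2 = 576 <= 592 < 625 = 25^2.
Iterate m_{i+1} = d_i*a_i - m_i, d_{i+1} = (592 - m_{i+1}^2)/d_i, a_{i+1} = floor((a_0 + m_{i+1})/d_{i+1}):
  m_1 = 1*24 - 0 = 24, d_1 = (592 - 24^2)/1 = 16/1 = 16, a_1 = floor((24 + 24)/16) = 3.
  m_2 = 16*3 - 24 = 24, d_2 = (592 - 24^2)/16 = 16/16 = 1, a_2 = floor((24 + 24)/1) = 48.
  m_3 = 1*48 - 24 = 24, d_3 = (592 - 24^2)/1 = 16/1 = 16: (m_3, d_3) = (m_1, d_1) = (24, 16), so from here the quotients repeat a_1, a_2; the period length is 2.
Hence the expansion of sqrt(592) is a_0 = 24 followed by the repeating block 3, 48 (period 2).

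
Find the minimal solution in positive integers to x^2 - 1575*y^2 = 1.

First expand sqrt(1575) as a continued fraction. With x_i = (sqrt(1575) + m_i)/d_i and (m_0, d_0) = (0, 1): a_0 = floor(sqrt(1575)) = 39, since 39^2 = 1521 <= 1575 < 1600 = 40^2.
Iterate m_{i+1} = d_i*a_i - m_i, d_{i+1} = (1575 - m_{i+1}^2)/d_i, a_{i+1} = floor((a_0 + m_{i+1})/d_{i+1}):
  m_1 = 1*39 - 0 = 39, d_1 = (1575 - 39^2)/1 = 54/1 = 54, a_1 = floor((39 + 39)/54) = 1.
  m_2 = 54*1 - 39 = 15, d_2 = (1575 - 15^2)/54 = 1350/54 = 25, a_2 = floor((39 + 15)/25) = 2.
  m_3 = 25*2 - 15 = 35, d_3 = (1575 - 35^2)/25 = 350/25 = 14, a_3 = floor((39 + 35)/14) = 5.
  m_4 = 14*5 - 35 = 35, d_4 = (1575 - 35^2)/14 = 350/14 = 25, a_4 = floor((39 + 35)/25) = 2.
  m_5 = 25*2 - 35 = 15, d_5 = (1575 - 15^2)/25 = 1350/25 = 54, a_5 = floor((39 + 15)/54) = 1.
  m_6 = 54*1 - 15 = 39, d_6 = (1575 - 39^2)/54 = 54/54 = 1, a_6 = floor((39 + 39)/1) = 78.
  m_7 = 1*78 - 39 = 39, d_7 = (1575 - 39^2)/1 = 54/1 = 54: (m_7, d_7) = (m_1, d_1) = (39, 54), so from here the quotients repeat a_1, ..., a_6; the period length is 6.
So sqrt(1575) = [39; (1, 2, 5, 2, 1, 78)] with period length k = 6.
k is even, so the fundamental solution of x^2 - 1575y^2 = 1 is (p_{k-1}, q_{k-1}) = (p_5, q_5); compute convergents through index 5.
Convergents (p_i = a_i*p_{i-1} + p_{i-2}, q_i = a_i*q_{i-1} + q_{i-2} with p_{-2}=0, p_{-1}=1, q_{-2}=1, q_{-1}=0):
  i=0: a_0=39, p_0 = 39*1 + 0 = 39, q_0 = 39*0 + 1 = 1.
  i=1: a_1=1, p_1 = 1*39 + 1 = 40, q_1 = 1*1 + 0 = 1.
  i=2: a_2=2, p_2 = 2*40 + 39 = 119, q_2 = 2*1 + 1 = 3.
  i=3: a_3=5, p_3 = 5*119 + 40 = 635, q_3 = 5*3 + 1 = 16.
  i=4: a_4=2, p_4 = 2*635 + 119 = 1389, q_4 = 2*16 + 3 = 35.
  i=5: a_5=1, p_5 = 1*1389 + 635 = 2024, q_5 = 1*35 + 16 = 51.
Check: 2024^2 - 1575*51^2 = 4096576 - 4096575 = 1, so (x, y) = (2024, 51) solves the equation, and by the theorem it is the least positive solution.

(x, y) = (2024, 51)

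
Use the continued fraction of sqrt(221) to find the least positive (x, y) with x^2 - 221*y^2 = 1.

(x, y) = (1665, 112)

First expand sqrt(221) as a continued fraction. With x_i = (sqrt(221) + m_i)/d_i and (m_0, d_0) = (0, 1): a_0 = floor(sqrt(221)) = 14, since 14^2 = 196 <= 221 < 225 = 15^2.
Iterate m_{i+1} = d_i*a_i - m_i, d_{i+1} = (221 - m_{i+1}^2)/d_i, a_{i+1} = floor((a_0 + m_{i+1})/d_{i+1}):
  m_1 = 1*14 - 0 = 14, d_1 = (221 - 14^2)/1 = 25/1 = 25, a_1 = floor((14 + 14)/25) = 1.
  m_2 = 25*1 - 14 = 11, d_2 = (221 - 11^2)/25 = 100/25 = 4, a_2 = floor((14 + 11)/4) = 6.
  m_3 = 4*6 - 11 = 13, d_3 = (221 - 13^2)/4 = 52/4 = 13, a_3 = floor((14 + 13)/13) = 2.
  m_4 = 13*2 - 13 = 13, d_4 = (221 - 13^2)/13 = 52/13 = 4, a_4 = floor((14 + 13)/4) = 6.
  m_5 = 4*6 - 13 = 11, d_5 = (221 - 11^2)/4 = 100/4 = 25, a_5 = floor((14 + 11)/25) = 1.
  m_6 = 25*1 - 11 = 14, d_6 = (221 - 14^2)/25 = 25/25 = 1, a_6 = floor((14 + 14)/1) = 28.
  m_7 = 1*28 - 14 = 14, d_7 = (221 - 14^2)/1 = 25/1 = 25: (m_7, d_7) = (m_1, d_1) = (14, 25), so from here the quotients repeat a_1, ..., a_6; the period length is 6.
So sqrt(221) = [14; (1, 6, 2, 6, 1, 28)] with period length k = 6.
k is even, so the fundamental solution of x^2 - 221y^2 = 1 is (p_{k-1}, q_{k-1}) = (p_5, q_5); compute convergents through index 5.
Convergents (p_i = a_i*p_{i-1} + p_{i-2}, q_i = a_i*q_{i-1} + q_{i-2} with p_{-2}=0, p_{-1}=1, q_{-2}=1, q_{-1}=0):
  i=0: a_0=14, p_0 = 14*1 + 0 = 14, q_0 = 14*0 + 1 = 1.
  i=1: a_1=1, p_1 = 1*14 + 1 = 15, q_1 = 1*1 + 0 = 1.
  i=2: a_2=6, p_2 = 6*15 + 14 = 104, q_2 = 6*1 + 1 = 7.
  i=3: a_3=2, p_3 = 2*104 + 15 = 223, q_3 = 2*7 + 1 = 15.
  i=4: a_4=6, p_4 = 6*223 + 104 = 1442, q_4 = 6*15 + 7 = 97.
  i=5: a_5=1, p_5 = 1*1442 + 223 = 1665, q_5 = 1*97 + 15 = 112.
Check: 1665^2 - 221*112^2 = 2772225 - 2772224 = 1, so (x, y) = (1665, 112) solves the equation, and by the theorem it is the least positive solution.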